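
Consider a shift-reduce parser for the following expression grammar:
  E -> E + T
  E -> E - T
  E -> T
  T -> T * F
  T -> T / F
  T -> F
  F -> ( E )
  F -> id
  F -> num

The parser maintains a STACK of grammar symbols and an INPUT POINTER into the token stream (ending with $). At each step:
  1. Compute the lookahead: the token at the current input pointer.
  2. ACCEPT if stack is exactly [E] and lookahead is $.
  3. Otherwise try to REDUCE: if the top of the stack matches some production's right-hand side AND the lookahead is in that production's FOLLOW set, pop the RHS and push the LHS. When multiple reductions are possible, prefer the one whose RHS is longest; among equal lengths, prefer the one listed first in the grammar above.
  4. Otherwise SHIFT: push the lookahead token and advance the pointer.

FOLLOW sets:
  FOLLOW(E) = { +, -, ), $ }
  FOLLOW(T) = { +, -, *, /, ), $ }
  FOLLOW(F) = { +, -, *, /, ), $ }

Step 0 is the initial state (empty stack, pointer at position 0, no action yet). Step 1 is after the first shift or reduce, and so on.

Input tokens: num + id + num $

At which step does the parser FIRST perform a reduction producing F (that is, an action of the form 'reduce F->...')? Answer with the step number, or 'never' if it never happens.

Answer: 2

Derivation:
Step 1: shift num. Stack=[num] ptr=1 lookahead=+ remaining=[+ id + num $]
Step 2: reduce F->num. Stack=[F] ptr=1 lookahead=+ remaining=[+ id + num $]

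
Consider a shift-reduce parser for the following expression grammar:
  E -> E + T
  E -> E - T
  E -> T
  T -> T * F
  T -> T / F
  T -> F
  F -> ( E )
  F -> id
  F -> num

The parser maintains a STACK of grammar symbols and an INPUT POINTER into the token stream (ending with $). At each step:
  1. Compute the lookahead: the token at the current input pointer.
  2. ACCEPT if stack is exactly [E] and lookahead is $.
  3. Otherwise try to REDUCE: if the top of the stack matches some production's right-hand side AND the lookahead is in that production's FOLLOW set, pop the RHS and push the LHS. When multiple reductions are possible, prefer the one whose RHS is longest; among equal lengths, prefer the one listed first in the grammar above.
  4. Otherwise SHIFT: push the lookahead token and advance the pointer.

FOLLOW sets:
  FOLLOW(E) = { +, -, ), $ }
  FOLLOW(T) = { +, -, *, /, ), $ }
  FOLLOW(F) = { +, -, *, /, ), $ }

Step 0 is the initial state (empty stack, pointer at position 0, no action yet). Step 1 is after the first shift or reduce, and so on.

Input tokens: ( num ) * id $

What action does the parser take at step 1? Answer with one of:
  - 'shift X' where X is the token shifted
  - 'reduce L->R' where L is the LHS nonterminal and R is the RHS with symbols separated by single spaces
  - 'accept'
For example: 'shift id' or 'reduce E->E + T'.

Step 1: shift (. Stack=[(] ptr=1 lookahead=num remaining=[num ) * id $]

Answer: shift (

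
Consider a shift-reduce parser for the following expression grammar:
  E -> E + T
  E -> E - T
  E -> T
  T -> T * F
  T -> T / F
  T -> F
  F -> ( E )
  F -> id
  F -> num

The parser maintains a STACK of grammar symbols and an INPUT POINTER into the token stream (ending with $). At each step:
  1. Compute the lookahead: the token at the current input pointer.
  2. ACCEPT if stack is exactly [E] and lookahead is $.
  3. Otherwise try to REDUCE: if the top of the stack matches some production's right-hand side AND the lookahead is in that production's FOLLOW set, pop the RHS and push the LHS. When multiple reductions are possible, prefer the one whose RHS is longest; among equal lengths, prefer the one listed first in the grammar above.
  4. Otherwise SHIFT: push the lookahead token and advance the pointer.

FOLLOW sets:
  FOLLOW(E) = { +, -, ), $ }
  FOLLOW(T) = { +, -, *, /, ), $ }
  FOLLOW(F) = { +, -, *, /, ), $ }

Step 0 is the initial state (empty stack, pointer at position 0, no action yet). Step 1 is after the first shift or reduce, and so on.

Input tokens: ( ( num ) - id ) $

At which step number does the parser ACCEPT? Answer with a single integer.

Step 1: shift (. Stack=[(] ptr=1 lookahead=( remaining=[( num ) - id ) $]
Step 2: shift (. Stack=[( (] ptr=2 lookahead=num remaining=[num ) - id ) $]
Step 3: shift num. Stack=[( ( num] ptr=3 lookahead=) remaining=[) - id ) $]
Step 4: reduce F->num. Stack=[( ( F] ptr=3 lookahead=) remaining=[) - id ) $]
Step 5: reduce T->F. Stack=[( ( T] ptr=3 lookahead=) remaining=[) - id ) $]
Step 6: reduce E->T. Stack=[( ( E] ptr=3 lookahead=) remaining=[) - id ) $]
Step 7: shift ). Stack=[( ( E )] ptr=4 lookahead=- remaining=[- id ) $]
Step 8: reduce F->( E ). Stack=[( F] ptr=4 lookahead=- remaining=[- id ) $]
Step 9: reduce T->F. Stack=[( T] ptr=4 lookahead=- remaining=[- id ) $]
Step 10: reduce E->T. Stack=[( E] ptr=4 lookahead=- remaining=[- id ) $]
Step 11: shift -. Stack=[( E -] ptr=5 lookahead=id remaining=[id ) $]
Step 12: shift id. Stack=[( E - id] ptr=6 lookahead=) remaining=[) $]
Step 13: reduce F->id. Stack=[( E - F] ptr=6 lookahead=) remaining=[) $]
Step 14: reduce T->F. Stack=[( E - T] ptr=6 lookahead=) remaining=[) $]
Step 15: reduce E->E - T. Stack=[( E] ptr=6 lookahead=) remaining=[) $]
Step 16: shift ). Stack=[( E )] ptr=7 lookahead=$ remaining=[$]
Step 17: reduce F->( E ). Stack=[F] ptr=7 lookahead=$ remaining=[$]
Step 18: reduce T->F. Stack=[T] ptr=7 lookahead=$ remaining=[$]
Step 19: reduce E->T. Stack=[E] ptr=7 lookahead=$ remaining=[$]
Step 20: accept. Stack=[E] ptr=7 lookahead=$ remaining=[$]

Answer: 20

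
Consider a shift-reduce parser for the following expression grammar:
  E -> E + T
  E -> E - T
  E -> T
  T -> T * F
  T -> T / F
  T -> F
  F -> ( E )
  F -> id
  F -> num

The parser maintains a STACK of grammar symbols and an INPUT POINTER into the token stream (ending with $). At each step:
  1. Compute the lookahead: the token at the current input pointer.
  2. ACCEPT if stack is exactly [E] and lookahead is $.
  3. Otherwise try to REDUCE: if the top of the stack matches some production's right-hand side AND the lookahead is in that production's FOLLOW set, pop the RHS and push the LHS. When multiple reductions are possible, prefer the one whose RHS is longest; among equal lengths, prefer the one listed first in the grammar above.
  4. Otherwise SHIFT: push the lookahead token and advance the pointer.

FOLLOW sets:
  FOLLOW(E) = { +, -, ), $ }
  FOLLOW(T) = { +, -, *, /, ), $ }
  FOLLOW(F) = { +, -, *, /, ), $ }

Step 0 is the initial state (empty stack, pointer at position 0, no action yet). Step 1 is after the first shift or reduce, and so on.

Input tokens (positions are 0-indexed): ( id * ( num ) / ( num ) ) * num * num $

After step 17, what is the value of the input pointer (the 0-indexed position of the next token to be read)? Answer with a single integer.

Answer: 9

Derivation:
Step 1: shift (. Stack=[(] ptr=1 lookahead=id remaining=[id * ( num ) / ( num ) ) * num * num $]
Step 2: shift id. Stack=[( id] ptr=2 lookahead=* remaining=[* ( num ) / ( num ) ) * num * num $]
Step 3: reduce F->id. Stack=[( F] ptr=2 lookahead=* remaining=[* ( num ) / ( num ) ) * num * num $]
Step 4: reduce T->F. Stack=[( T] ptr=2 lookahead=* remaining=[* ( num ) / ( num ) ) * num * num $]
Step 5: shift *. Stack=[( T *] ptr=3 lookahead=( remaining=[( num ) / ( num ) ) * num * num $]
Step 6: shift (. Stack=[( T * (] ptr=4 lookahead=num remaining=[num ) / ( num ) ) * num * num $]
Step 7: shift num. Stack=[( T * ( num] ptr=5 lookahead=) remaining=[) / ( num ) ) * num * num $]
Step 8: reduce F->num. Stack=[( T * ( F] ptr=5 lookahead=) remaining=[) / ( num ) ) * num * num $]
Step 9: reduce T->F. Stack=[( T * ( T] ptr=5 lookahead=) remaining=[) / ( num ) ) * num * num $]
Step 10: reduce E->T. Stack=[( T * ( E] ptr=5 lookahead=) remaining=[) / ( num ) ) * num * num $]
Step 11: shift ). Stack=[( T * ( E )] ptr=6 lookahead=/ remaining=[/ ( num ) ) * num * num $]
Step 12: reduce F->( E ). Stack=[( T * F] ptr=6 lookahead=/ remaining=[/ ( num ) ) * num * num $]
Step 13: reduce T->T * F. Stack=[( T] ptr=6 lookahead=/ remaining=[/ ( num ) ) * num * num $]
Step 14: shift /. Stack=[( T /] ptr=7 lookahead=( remaining=[( num ) ) * num * num $]
Step 15: shift (. Stack=[( T / (] ptr=8 lookahead=num remaining=[num ) ) * num * num $]
Step 16: shift num. Stack=[( T / ( num] ptr=9 lookahead=) remaining=[) ) * num * num $]
Step 17: reduce F->num. Stack=[( T / ( F] ptr=9 lookahead=) remaining=[) ) * num * num $]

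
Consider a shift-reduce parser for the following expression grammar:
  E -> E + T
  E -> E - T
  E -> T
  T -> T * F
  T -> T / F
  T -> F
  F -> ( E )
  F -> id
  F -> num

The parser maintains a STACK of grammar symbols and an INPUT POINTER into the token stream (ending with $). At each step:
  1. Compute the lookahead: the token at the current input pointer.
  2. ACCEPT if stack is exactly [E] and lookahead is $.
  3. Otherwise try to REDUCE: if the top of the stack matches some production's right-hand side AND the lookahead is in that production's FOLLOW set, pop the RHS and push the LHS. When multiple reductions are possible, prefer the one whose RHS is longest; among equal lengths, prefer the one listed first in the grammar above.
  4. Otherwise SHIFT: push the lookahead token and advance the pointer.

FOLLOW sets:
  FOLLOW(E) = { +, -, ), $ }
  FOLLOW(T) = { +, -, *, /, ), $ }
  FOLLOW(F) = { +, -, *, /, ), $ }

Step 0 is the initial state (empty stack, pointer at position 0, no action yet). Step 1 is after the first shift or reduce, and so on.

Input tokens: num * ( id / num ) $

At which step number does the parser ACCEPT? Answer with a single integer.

Step 1: shift num. Stack=[num] ptr=1 lookahead=* remaining=[* ( id / num ) $]
Step 2: reduce F->num. Stack=[F] ptr=1 lookahead=* remaining=[* ( id / num ) $]
Step 3: reduce T->F. Stack=[T] ptr=1 lookahead=* remaining=[* ( id / num ) $]
Step 4: shift *. Stack=[T *] ptr=2 lookahead=( remaining=[( id / num ) $]
Step 5: shift (. Stack=[T * (] ptr=3 lookahead=id remaining=[id / num ) $]
Step 6: shift id. Stack=[T * ( id] ptr=4 lookahead=/ remaining=[/ num ) $]
Step 7: reduce F->id. Stack=[T * ( F] ptr=4 lookahead=/ remaining=[/ num ) $]
Step 8: reduce T->F. Stack=[T * ( T] ptr=4 lookahead=/ remaining=[/ num ) $]
Step 9: shift /. Stack=[T * ( T /] ptr=5 lookahead=num remaining=[num ) $]
Step 10: shift num. Stack=[T * ( T / num] ptr=6 lookahead=) remaining=[) $]
Step 11: reduce F->num. Stack=[T * ( T / F] ptr=6 lookahead=) remaining=[) $]
Step 12: reduce T->T / F. Stack=[T * ( T] ptr=6 lookahead=) remaining=[) $]
Step 13: reduce E->T. Stack=[T * ( E] ptr=6 lookahead=) remaining=[) $]
Step 14: shift ). Stack=[T * ( E )] ptr=7 lookahead=$ remaining=[$]
Step 15: reduce F->( E ). Stack=[T * F] ptr=7 lookahead=$ remaining=[$]
Step 16: reduce T->T * F. Stack=[T] ptr=7 lookahead=$ remaining=[$]
Step 17: reduce E->T. Stack=[E] ptr=7 lookahead=$ remaining=[$]
Step 18: accept. Stack=[E] ptr=7 lookahead=$ remaining=[$]

Answer: 18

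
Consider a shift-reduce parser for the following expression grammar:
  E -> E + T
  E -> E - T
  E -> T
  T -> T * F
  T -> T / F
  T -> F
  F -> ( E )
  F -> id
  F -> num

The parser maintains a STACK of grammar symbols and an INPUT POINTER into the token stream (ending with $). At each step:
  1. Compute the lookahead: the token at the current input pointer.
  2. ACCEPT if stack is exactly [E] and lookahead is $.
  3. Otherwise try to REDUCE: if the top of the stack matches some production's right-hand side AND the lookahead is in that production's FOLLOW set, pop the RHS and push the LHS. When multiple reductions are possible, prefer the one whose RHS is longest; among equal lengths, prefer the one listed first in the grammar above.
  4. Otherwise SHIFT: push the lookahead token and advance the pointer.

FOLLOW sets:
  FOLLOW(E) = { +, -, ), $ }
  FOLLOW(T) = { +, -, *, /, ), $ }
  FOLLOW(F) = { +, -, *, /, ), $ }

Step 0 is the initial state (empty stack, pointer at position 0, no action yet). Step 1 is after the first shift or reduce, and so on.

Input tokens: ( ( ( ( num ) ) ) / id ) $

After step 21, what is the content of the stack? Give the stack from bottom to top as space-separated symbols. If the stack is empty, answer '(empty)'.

Step 1: shift (. Stack=[(] ptr=1 lookahead=( remaining=[( ( ( num ) ) ) / id ) $]
Step 2: shift (. Stack=[( (] ptr=2 lookahead=( remaining=[( ( num ) ) ) / id ) $]
Step 3: shift (. Stack=[( ( (] ptr=3 lookahead=( remaining=[( num ) ) ) / id ) $]
Step 4: shift (. Stack=[( ( ( (] ptr=4 lookahead=num remaining=[num ) ) ) / id ) $]
Step 5: shift num. Stack=[( ( ( ( num] ptr=5 lookahead=) remaining=[) ) ) / id ) $]
Step 6: reduce F->num. Stack=[( ( ( ( F] ptr=5 lookahead=) remaining=[) ) ) / id ) $]
Step 7: reduce T->F. Stack=[( ( ( ( T] ptr=5 lookahead=) remaining=[) ) ) / id ) $]
Step 8: reduce E->T. Stack=[( ( ( ( E] ptr=5 lookahead=) remaining=[) ) ) / id ) $]
Step 9: shift ). Stack=[( ( ( ( E )] ptr=6 lookahead=) remaining=[) ) / id ) $]
Step 10: reduce F->( E ). Stack=[( ( ( F] ptr=6 lookahead=) remaining=[) ) / id ) $]
Step 11: reduce T->F. Stack=[( ( ( T] ptr=6 lookahead=) remaining=[) ) / id ) $]
Step 12: reduce E->T. Stack=[( ( ( E] ptr=6 lookahead=) remaining=[) ) / id ) $]
Step 13: shift ). Stack=[( ( ( E )] ptr=7 lookahead=) remaining=[) / id ) $]
Step 14: reduce F->( E ). Stack=[( ( F] ptr=7 lookahead=) remaining=[) / id ) $]
Step 15: reduce T->F. Stack=[( ( T] ptr=7 lookahead=) remaining=[) / id ) $]
Step 16: reduce E->T. Stack=[( ( E] ptr=7 lookahead=) remaining=[) / id ) $]
Step 17: shift ). Stack=[( ( E )] ptr=8 lookahead=/ remaining=[/ id ) $]
Step 18: reduce F->( E ). Stack=[( F] ptr=8 lookahead=/ remaining=[/ id ) $]
Step 19: reduce T->F. Stack=[( T] ptr=8 lookahead=/ remaining=[/ id ) $]
Step 20: shift /. Stack=[( T /] ptr=9 lookahead=id remaining=[id ) $]
Step 21: shift id. Stack=[( T / id] ptr=10 lookahead=) remaining=[) $]

Answer: ( T / id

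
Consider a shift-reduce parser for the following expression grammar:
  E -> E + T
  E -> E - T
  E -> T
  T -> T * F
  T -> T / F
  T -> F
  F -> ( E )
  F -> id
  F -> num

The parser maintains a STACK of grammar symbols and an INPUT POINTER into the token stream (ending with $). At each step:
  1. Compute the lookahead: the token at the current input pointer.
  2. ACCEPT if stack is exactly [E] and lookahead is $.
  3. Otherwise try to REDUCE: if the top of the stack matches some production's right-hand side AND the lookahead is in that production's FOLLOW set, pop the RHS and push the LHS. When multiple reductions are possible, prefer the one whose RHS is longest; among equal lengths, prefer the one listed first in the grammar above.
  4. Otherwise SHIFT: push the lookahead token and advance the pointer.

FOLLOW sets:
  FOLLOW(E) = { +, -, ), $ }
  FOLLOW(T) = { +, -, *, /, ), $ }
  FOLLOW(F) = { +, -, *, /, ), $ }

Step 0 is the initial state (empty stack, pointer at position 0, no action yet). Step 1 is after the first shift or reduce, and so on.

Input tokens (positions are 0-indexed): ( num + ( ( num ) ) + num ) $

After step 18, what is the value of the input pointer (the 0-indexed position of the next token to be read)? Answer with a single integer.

Step 1: shift (. Stack=[(] ptr=1 lookahead=num remaining=[num + ( ( num ) ) + num ) $]
Step 2: shift num. Stack=[( num] ptr=2 lookahead=+ remaining=[+ ( ( num ) ) + num ) $]
Step 3: reduce F->num. Stack=[( F] ptr=2 lookahead=+ remaining=[+ ( ( num ) ) + num ) $]
Step 4: reduce T->F. Stack=[( T] ptr=2 lookahead=+ remaining=[+ ( ( num ) ) + num ) $]
Step 5: reduce E->T. Stack=[( E] ptr=2 lookahead=+ remaining=[+ ( ( num ) ) + num ) $]
Step 6: shift +. Stack=[( E +] ptr=3 lookahead=( remaining=[( ( num ) ) + num ) $]
Step 7: shift (. Stack=[( E + (] ptr=4 lookahead=( remaining=[( num ) ) + num ) $]
Step 8: shift (. Stack=[( E + ( (] ptr=5 lookahead=num remaining=[num ) ) + num ) $]
Step 9: shift num. Stack=[( E + ( ( num] ptr=6 lookahead=) remaining=[) ) + num ) $]
Step 10: reduce F->num. Stack=[( E + ( ( F] ptr=6 lookahead=) remaining=[) ) + num ) $]
Step 11: reduce T->F. Stack=[( E + ( ( T] ptr=6 lookahead=) remaining=[) ) + num ) $]
Step 12: reduce E->T. Stack=[( E + ( ( E] ptr=6 lookahead=) remaining=[) ) + num ) $]
Step 13: shift ). Stack=[( E + ( ( E )] ptr=7 lookahead=) remaining=[) + num ) $]
Step 14: reduce F->( E ). Stack=[( E + ( F] ptr=7 lookahead=) remaining=[) + num ) $]
Step 15: reduce T->F. Stack=[( E + ( T] ptr=7 lookahead=) remaining=[) + num ) $]
Step 16: reduce E->T. Stack=[( E + ( E] ptr=7 lookahead=) remaining=[) + num ) $]
Step 17: shift ). Stack=[( E + ( E )] ptr=8 lookahead=+ remaining=[+ num ) $]
Step 18: reduce F->( E ). Stack=[( E + F] ptr=8 lookahead=+ remaining=[+ num ) $]

Answer: 8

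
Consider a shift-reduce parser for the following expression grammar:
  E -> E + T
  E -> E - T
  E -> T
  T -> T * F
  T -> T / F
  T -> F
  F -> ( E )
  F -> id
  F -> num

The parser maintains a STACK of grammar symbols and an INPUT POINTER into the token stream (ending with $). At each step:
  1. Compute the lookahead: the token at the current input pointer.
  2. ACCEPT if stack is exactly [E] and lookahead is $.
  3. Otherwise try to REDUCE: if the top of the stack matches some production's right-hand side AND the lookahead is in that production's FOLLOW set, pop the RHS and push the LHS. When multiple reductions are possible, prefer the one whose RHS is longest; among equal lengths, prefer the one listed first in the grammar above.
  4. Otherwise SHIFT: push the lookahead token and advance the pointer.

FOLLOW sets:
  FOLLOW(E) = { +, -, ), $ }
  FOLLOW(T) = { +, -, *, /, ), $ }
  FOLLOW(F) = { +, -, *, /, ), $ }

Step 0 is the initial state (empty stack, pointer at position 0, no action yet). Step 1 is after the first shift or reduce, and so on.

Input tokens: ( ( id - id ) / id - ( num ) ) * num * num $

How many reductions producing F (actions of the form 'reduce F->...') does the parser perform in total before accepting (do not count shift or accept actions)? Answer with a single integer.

Answer: 9

Derivation:
Step 1: shift (. Stack=[(] ptr=1 lookahead=( remaining=[( id - id ) / id - ( num ) ) * num * num $]
Step 2: shift (. Stack=[( (] ptr=2 lookahead=id remaining=[id - id ) / id - ( num ) ) * num * num $]
Step 3: shift id. Stack=[( ( id] ptr=3 lookahead=- remaining=[- id ) / id - ( num ) ) * num * num $]
Step 4: reduce F->id. Stack=[( ( F] ptr=3 lookahead=- remaining=[- id ) / id - ( num ) ) * num * num $]
Step 5: reduce T->F. Stack=[( ( T] ptr=3 lookahead=- remaining=[- id ) / id - ( num ) ) * num * num $]
Step 6: reduce E->T. Stack=[( ( E] ptr=3 lookahead=- remaining=[- id ) / id - ( num ) ) * num * num $]
Step 7: shift -. Stack=[( ( E -] ptr=4 lookahead=id remaining=[id ) / id - ( num ) ) * num * num $]
Step 8: shift id. Stack=[( ( E - id] ptr=5 lookahead=) remaining=[) / id - ( num ) ) * num * num $]
Step 9: reduce F->id. Stack=[( ( E - F] ptr=5 lookahead=) remaining=[) / id - ( num ) ) * num * num $]
Step 10: reduce T->F. Stack=[( ( E - T] ptr=5 lookahead=) remaining=[) / id - ( num ) ) * num * num $]
Step 11: reduce E->E - T. Stack=[( ( E] ptr=5 lookahead=) remaining=[) / id - ( num ) ) * num * num $]
Step 12: shift ). Stack=[( ( E )] ptr=6 lookahead=/ remaining=[/ id - ( num ) ) * num * num $]
Step 13: reduce F->( E ). Stack=[( F] ptr=6 lookahead=/ remaining=[/ id - ( num ) ) * num * num $]
Step 14: reduce T->F. Stack=[( T] ptr=6 lookahead=/ remaining=[/ id - ( num ) ) * num * num $]
Step 15: shift /. Stack=[( T /] ptr=7 lookahead=id remaining=[id - ( num ) ) * num * num $]
Step 16: shift id. Stack=[( T / id] ptr=8 lookahead=- remaining=[- ( num ) ) * num * num $]
Step 17: reduce F->id. Stack=[( T / F] ptr=8 lookahead=- remaining=[- ( num ) ) * num * num $]
Step 18: reduce T->T / F. Stack=[( T] ptr=8 lookahead=- remaining=[- ( num ) ) * num * num $]
Step 19: reduce E->T. Stack=[( E] ptr=8 lookahead=- remaining=[- ( num ) ) * num * num $]
Step 20: shift -. Stack=[( E -] ptr=9 lookahead=( remaining=[( num ) ) * num * num $]
Step 21: shift (. Stack=[( E - (] ptr=10 lookahead=num remaining=[num ) ) * num * num $]
Step 22: shift num. Stack=[( E - ( num] ptr=11 lookahead=) remaining=[) ) * num * num $]
Step 23: reduce F->num. Stack=[( E - ( F] ptr=11 lookahead=) remaining=[) ) * num * num $]
Step 24: reduce T->F. Stack=[( E - ( T] ptr=11 lookahead=) remaining=[) ) * num * num $]
Step 25: reduce E->T. Stack=[( E - ( E] ptr=11 lookahead=) remaining=[) ) * num * num $]
Step 26: shift ). Stack=[( E - ( E )] ptr=12 lookahead=) remaining=[) * num * num $]
Step 27: reduce F->( E ). Stack=[( E - F] ptr=12 lookahead=) remaining=[) * num * num $]
Step 28: reduce T->F. Stack=[( E - T] ptr=12 lookahead=) remaining=[) * num * num $]
Step 29: reduce E->E - T. Stack=[( E] ptr=12 lookahead=) remaining=[) * num * num $]
Step 30: shift ). Stack=[( E )] ptr=13 lookahead=* remaining=[* num * num $]
Step 31: reduce F->( E ). Stack=[F] ptr=13 lookahead=* remaining=[* num * num $]
Step 32: reduce T->F. Stack=[T] ptr=13 lookahead=* remaining=[* num * num $]
Step 33: shift *. Stack=[T *] ptr=14 lookahead=num remaining=[num * num $]
Step 34: shift num. Stack=[T * num] ptr=15 lookahead=* remaining=[* num $]
Step 35: reduce F->num. Stack=[T * F] ptr=15 lookahead=* remaining=[* num $]
Step 36: reduce T->T * F. Stack=[T] ptr=15 lookahead=* remaining=[* num $]
Step 37: shift *. Stack=[T *] ptr=16 lookahead=num remaining=[num $]
Step 38: shift num. Stack=[T * num] ptr=17 lookahead=$ remaining=[$]
Step 39: reduce F->num. Stack=[T * F] ptr=17 lookahead=$ remaining=[$]
Step 40: reduce T->T * F. Stack=[T] ptr=17 lookahead=$ remaining=[$]
Step 41: reduce E->T. Stack=[E] ptr=17 lookahead=$ remaining=[$]
Step 42: accept. Stack=[E] ptr=17 lookahead=$ remaining=[$]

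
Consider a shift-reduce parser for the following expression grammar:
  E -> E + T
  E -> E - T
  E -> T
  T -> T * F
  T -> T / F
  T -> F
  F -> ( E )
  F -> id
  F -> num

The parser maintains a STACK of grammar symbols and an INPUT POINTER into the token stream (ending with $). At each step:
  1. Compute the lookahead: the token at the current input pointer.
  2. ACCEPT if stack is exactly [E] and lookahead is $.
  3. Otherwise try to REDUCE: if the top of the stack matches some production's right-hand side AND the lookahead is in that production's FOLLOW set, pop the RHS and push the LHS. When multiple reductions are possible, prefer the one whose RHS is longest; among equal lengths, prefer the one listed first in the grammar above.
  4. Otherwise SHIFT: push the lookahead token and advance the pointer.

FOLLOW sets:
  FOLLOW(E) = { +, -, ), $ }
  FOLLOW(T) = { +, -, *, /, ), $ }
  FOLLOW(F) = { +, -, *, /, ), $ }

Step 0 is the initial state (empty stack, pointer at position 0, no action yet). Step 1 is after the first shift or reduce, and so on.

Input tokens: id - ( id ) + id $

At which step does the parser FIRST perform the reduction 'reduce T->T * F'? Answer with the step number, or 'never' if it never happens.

Step 1: shift id. Stack=[id] ptr=1 lookahead=- remaining=[- ( id ) + id $]
Step 2: reduce F->id. Stack=[F] ptr=1 lookahead=- remaining=[- ( id ) + id $]
Step 3: reduce T->F. Stack=[T] ptr=1 lookahead=- remaining=[- ( id ) + id $]
Step 4: reduce E->T. Stack=[E] ptr=1 lookahead=- remaining=[- ( id ) + id $]
Step 5: shift -. Stack=[E -] ptr=2 lookahead=( remaining=[( id ) + id $]
Step 6: shift (. Stack=[E - (] ptr=3 lookahead=id remaining=[id ) + id $]
Step 7: shift id. Stack=[E - ( id] ptr=4 lookahead=) remaining=[) + id $]
Step 8: reduce F->id. Stack=[E - ( F] ptr=4 lookahead=) remaining=[) + id $]
Step 9: reduce T->F. Stack=[E - ( T] ptr=4 lookahead=) remaining=[) + id $]
Step 10: reduce E->T. Stack=[E - ( E] ptr=4 lookahead=) remaining=[) + id $]
Step 11: shift ). Stack=[E - ( E )] ptr=5 lookahead=+ remaining=[+ id $]
Step 12: reduce F->( E ). Stack=[E - F] ptr=5 lookahead=+ remaining=[+ id $]
Step 13: reduce T->F. Stack=[E - T] ptr=5 lookahead=+ remaining=[+ id $]
Step 14: reduce E->E - T. Stack=[E] ptr=5 lookahead=+ remaining=[+ id $]
Step 15: shift +. Stack=[E +] ptr=6 lookahead=id remaining=[id $]
Step 16: shift id. Stack=[E + id] ptr=7 lookahead=$ remaining=[$]
Step 17: reduce F->id. Stack=[E + F] ptr=7 lookahead=$ remaining=[$]
Step 18: reduce T->F. Stack=[E + T] ptr=7 lookahead=$ remaining=[$]
Step 19: reduce E->E + T. Stack=[E] ptr=7 lookahead=$ remaining=[$]
Step 20: accept. Stack=[E] ptr=7 lookahead=$ remaining=[$]

Answer: never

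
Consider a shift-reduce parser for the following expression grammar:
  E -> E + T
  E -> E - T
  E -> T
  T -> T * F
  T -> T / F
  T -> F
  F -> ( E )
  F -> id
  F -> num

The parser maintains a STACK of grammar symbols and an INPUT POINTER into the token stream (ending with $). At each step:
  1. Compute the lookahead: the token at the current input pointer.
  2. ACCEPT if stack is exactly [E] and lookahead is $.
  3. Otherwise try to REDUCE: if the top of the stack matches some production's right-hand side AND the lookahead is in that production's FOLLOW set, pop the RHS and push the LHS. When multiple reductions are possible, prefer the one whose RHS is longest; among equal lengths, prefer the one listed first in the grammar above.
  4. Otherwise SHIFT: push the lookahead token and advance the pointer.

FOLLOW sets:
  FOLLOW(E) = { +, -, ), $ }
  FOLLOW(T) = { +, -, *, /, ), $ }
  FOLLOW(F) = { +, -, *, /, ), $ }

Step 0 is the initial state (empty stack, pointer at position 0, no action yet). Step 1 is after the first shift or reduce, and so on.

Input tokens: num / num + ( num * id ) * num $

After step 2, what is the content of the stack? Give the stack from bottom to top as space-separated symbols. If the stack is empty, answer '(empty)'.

Answer: F

Derivation:
Step 1: shift num. Stack=[num] ptr=1 lookahead=/ remaining=[/ num + ( num * id ) * num $]
Step 2: reduce F->num. Stack=[F] ptr=1 lookahead=/ remaining=[/ num + ( num * id ) * num $]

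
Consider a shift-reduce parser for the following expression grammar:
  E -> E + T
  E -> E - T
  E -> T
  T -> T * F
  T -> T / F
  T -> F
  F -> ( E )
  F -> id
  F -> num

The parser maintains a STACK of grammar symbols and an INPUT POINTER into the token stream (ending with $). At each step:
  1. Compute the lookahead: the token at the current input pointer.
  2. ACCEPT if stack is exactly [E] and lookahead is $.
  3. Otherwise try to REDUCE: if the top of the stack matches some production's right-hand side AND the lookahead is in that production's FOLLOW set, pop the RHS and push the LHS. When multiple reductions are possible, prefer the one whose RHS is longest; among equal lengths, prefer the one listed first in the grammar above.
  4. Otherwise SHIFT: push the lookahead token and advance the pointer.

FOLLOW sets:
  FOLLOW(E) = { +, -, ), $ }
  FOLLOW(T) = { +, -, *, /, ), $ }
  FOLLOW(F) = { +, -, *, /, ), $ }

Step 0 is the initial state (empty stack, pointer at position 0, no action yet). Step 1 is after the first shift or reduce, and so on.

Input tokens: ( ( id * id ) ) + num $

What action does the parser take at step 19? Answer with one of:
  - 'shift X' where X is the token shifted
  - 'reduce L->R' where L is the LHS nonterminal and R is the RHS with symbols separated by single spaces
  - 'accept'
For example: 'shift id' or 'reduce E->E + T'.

Answer: shift +

Derivation:
Step 1: shift (. Stack=[(] ptr=1 lookahead=( remaining=[( id * id ) ) + num $]
Step 2: shift (. Stack=[( (] ptr=2 lookahead=id remaining=[id * id ) ) + num $]
Step 3: shift id. Stack=[( ( id] ptr=3 lookahead=* remaining=[* id ) ) + num $]
Step 4: reduce F->id. Stack=[( ( F] ptr=3 lookahead=* remaining=[* id ) ) + num $]
Step 5: reduce T->F. Stack=[( ( T] ptr=3 lookahead=* remaining=[* id ) ) + num $]
Step 6: shift *. Stack=[( ( T *] ptr=4 lookahead=id remaining=[id ) ) + num $]
Step 7: shift id. Stack=[( ( T * id] ptr=5 lookahead=) remaining=[) ) + num $]
Step 8: reduce F->id. Stack=[( ( T * F] ptr=5 lookahead=) remaining=[) ) + num $]
Step 9: reduce T->T * F. Stack=[( ( T] ptr=5 lookahead=) remaining=[) ) + num $]
Step 10: reduce E->T. Stack=[( ( E] ptr=5 lookahead=) remaining=[) ) + num $]
Step 11: shift ). Stack=[( ( E )] ptr=6 lookahead=) remaining=[) + num $]
Step 12: reduce F->( E ). Stack=[( F] ptr=6 lookahead=) remaining=[) + num $]
Step 13: reduce T->F. Stack=[( T] ptr=6 lookahead=) remaining=[) + num $]
Step 14: reduce E->T. Stack=[( E] ptr=6 lookahead=) remaining=[) + num $]
Step 15: shift ). Stack=[( E )] ptr=7 lookahead=+ remaining=[+ num $]
Step 16: reduce F->( E ). Stack=[F] ptr=7 lookahead=+ remaining=[+ num $]
Step 17: reduce T->F. Stack=[T] ptr=7 lookahead=+ remaining=[+ num $]
Step 18: reduce E->T. Stack=[E] ptr=7 lookahead=+ remaining=[+ num $]
Step 19: shift +. Stack=[E +] ptr=8 lookahead=num remaining=[num $]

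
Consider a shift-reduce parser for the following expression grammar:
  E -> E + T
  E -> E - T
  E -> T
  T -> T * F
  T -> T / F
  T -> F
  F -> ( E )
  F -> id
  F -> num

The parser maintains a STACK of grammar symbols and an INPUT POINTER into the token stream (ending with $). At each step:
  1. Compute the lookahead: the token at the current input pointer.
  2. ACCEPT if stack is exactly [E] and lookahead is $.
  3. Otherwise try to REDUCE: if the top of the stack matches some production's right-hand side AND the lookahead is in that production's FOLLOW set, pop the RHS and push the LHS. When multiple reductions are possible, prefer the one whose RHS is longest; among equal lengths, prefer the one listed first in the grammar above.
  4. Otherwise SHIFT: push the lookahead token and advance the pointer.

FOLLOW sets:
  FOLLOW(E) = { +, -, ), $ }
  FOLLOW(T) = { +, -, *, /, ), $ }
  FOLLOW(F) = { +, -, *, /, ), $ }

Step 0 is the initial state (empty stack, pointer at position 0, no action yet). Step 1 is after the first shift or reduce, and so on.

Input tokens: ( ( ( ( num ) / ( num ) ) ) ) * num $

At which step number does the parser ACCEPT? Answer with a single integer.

Step 1: shift (. Stack=[(] ptr=1 lookahead=( remaining=[( ( ( num ) / ( num ) ) ) ) * num $]
Step 2: shift (. Stack=[( (] ptr=2 lookahead=( remaining=[( ( num ) / ( num ) ) ) ) * num $]
Step 3: shift (. Stack=[( ( (] ptr=3 lookahead=( remaining=[( num ) / ( num ) ) ) ) * num $]
Step 4: shift (. Stack=[( ( ( (] ptr=4 lookahead=num remaining=[num ) / ( num ) ) ) ) * num $]
Step 5: shift num. Stack=[( ( ( ( num] ptr=5 lookahead=) remaining=[) / ( num ) ) ) ) * num $]
Step 6: reduce F->num. Stack=[( ( ( ( F] ptr=5 lookahead=) remaining=[) / ( num ) ) ) ) * num $]
Step 7: reduce T->F. Stack=[( ( ( ( T] ptr=5 lookahead=) remaining=[) / ( num ) ) ) ) * num $]
Step 8: reduce E->T. Stack=[( ( ( ( E] ptr=5 lookahead=) remaining=[) / ( num ) ) ) ) * num $]
Step 9: shift ). Stack=[( ( ( ( E )] ptr=6 lookahead=/ remaining=[/ ( num ) ) ) ) * num $]
Step 10: reduce F->( E ). Stack=[( ( ( F] ptr=6 lookahead=/ remaining=[/ ( num ) ) ) ) * num $]
Step 11: reduce T->F. Stack=[( ( ( T] ptr=6 lookahead=/ remaining=[/ ( num ) ) ) ) * num $]
Step 12: shift /. Stack=[( ( ( T /] ptr=7 lookahead=( remaining=[( num ) ) ) ) * num $]
Step 13: shift (. Stack=[( ( ( T / (] ptr=8 lookahead=num remaining=[num ) ) ) ) * num $]
Step 14: shift num. Stack=[( ( ( T / ( num] ptr=9 lookahead=) remaining=[) ) ) ) * num $]
Step 15: reduce F->num. Stack=[( ( ( T / ( F] ptr=9 lookahead=) remaining=[) ) ) ) * num $]
Step 16: reduce T->F. Stack=[( ( ( T / ( T] ptr=9 lookahead=) remaining=[) ) ) ) * num $]
Step 17: reduce E->T. Stack=[( ( ( T / ( E] ptr=9 lookahead=) remaining=[) ) ) ) * num $]
Step 18: shift ). Stack=[( ( ( T / ( E )] ptr=10 lookahead=) remaining=[) ) ) * num $]
Step 19: reduce F->( E ). Stack=[( ( ( T / F] ptr=10 lookahead=) remaining=[) ) ) * num $]
Step 20: reduce T->T / F. Stack=[( ( ( T] ptr=10 lookahead=) remaining=[) ) ) * num $]
Step 21: reduce E->T. Stack=[( ( ( E] ptr=10 lookahead=) remaining=[) ) ) * num $]
Step 22: shift ). Stack=[( ( ( E )] ptr=11 lookahead=) remaining=[) ) * num $]
Step 23: reduce F->( E ). Stack=[( ( F] ptr=11 lookahead=) remaining=[) ) * num $]
Step 24: reduce T->F. Stack=[( ( T] ptr=11 lookahead=) remaining=[) ) * num $]
Step 25: reduce E->T. Stack=[( ( E] ptr=11 lookahead=) remaining=[) ) * num $]
Step 26: shift ). Stack=[( ( E )] ptr=12 lookahead=) remaining=[) * num $]
Step 27: reduce F->( E ). Stack=[( F] ptr=12 lookahead=) remaining=[) * num $]
Step 28: reduce T->F. Stack=[( T] ptr=12 lookahead=) remaining=[) * num $]
Step 29: reduce E->T. Stack=[( E] ptr=12 lookahead=) remaining=[) * num $]
Step 30: shift ). Stack=[( E )] ptr=13 lookahead=* remaining=[* num $]
Step 31: reduce F->( E ). Stack=[F] ptr=13 lookahead=* remaining=[* num $]
Step 32: reduce T->F. Stack=[T] ptr=13 lookahead=* remaining=[* num $]
Step 33: shift *. Stack=[T *] ptr=14 lookahead=num remaining=[num $]
Step 34: shift num. Stack=[T * num] ptr=15 lookahead=$ remaining=[$]
Step 35: reduce F->num. Stack=[T * F] ptr=15 lookahead=$ remaining=[$]
Step 36: reduce T->T * F. Stack=[T] ptr=15 lookahead=$ remaining=[$]
Step 37: reduce E->T. Stack=[E] ptr=15 lookahead=$ remaining=[$]
Step 38: accept. Stack=[E] ptr=15 lookahead=$ remaining=[$]

Answer: 38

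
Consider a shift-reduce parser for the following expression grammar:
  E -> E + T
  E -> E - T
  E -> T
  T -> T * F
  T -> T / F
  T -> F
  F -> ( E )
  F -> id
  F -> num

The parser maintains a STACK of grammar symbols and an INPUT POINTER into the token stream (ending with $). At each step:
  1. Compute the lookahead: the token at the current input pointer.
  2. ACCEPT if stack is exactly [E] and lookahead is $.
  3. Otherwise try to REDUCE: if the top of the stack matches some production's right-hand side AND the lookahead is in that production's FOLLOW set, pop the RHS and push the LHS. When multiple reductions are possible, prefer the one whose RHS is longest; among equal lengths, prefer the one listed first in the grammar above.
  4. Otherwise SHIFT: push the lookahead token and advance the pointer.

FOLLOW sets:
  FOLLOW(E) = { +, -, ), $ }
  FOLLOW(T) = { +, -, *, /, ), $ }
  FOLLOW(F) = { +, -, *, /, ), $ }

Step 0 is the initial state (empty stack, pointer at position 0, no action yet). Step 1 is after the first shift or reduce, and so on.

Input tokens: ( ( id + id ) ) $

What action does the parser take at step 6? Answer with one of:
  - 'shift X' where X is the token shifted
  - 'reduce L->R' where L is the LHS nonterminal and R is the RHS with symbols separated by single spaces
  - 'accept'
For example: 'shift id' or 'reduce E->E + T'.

Answer: reduce E->T

Derivation:
Step 1: shift (. Stack=[(] ptr=1 lookahead=( remaining=[( id + id ) ) $]
Step 2: shift (. Stack=[( (] ptr=2 lookahead=id remaining=[id + id ) ) $]
Step 3: shift id. Stack=[( ( id] ptr=3 lookahead=+ remaining=[+ id ) ) $]
Step 4: reduce F->id. Stack=[( ( F] ptr=3 lookahead=+ remaining=[+ id ) ) $]
Step 5: reduce T->F. Stack=[( ( T] ptr=3 lookahead=+ remaining=[+ id ) ) $]
Step 6: reduce E->T. Stack=[( ( E] ptr=3 lookahead=+ remaining=[+ id ) ) $]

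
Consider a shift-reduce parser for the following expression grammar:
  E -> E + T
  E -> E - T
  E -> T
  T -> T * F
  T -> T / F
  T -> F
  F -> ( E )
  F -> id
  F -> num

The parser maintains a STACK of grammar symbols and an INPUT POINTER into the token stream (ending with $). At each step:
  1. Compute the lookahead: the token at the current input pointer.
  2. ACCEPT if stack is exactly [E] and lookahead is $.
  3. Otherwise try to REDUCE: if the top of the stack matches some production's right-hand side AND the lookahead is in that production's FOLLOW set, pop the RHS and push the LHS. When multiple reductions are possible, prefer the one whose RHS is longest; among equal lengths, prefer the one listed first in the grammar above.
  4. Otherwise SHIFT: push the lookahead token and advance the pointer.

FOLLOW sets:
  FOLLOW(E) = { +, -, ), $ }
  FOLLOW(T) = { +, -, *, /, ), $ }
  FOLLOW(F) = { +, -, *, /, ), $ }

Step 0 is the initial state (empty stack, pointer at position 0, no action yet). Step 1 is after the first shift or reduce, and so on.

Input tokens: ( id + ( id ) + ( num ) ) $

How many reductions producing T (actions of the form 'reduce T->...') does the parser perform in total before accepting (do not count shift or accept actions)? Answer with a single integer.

Answer: 6

Derivation:
Step 1: shift (. Stack=[(] ptr=1 lookahead=id remaining=[id + ( id ) + ( num ) ) $]
Step 2: shift id. Stack=[( id] ptr=2 lookahead=+ remaining=[+ ( id ) + ( num ) ) $]
Step 3: reduce F->id. Stack=[( F] ptr=2 lookahead=+ remaining=[+ ( id ) + ( num ) ) $]
Step 4: reduce T->F. Stack=[( T] ptr=2 lookahead=+ remaining=[+ ( id ) + ( num ) ) $]
Step 5: reduce E->T. Stack=[( E] ptr=2 lookahead=+ remaining=[+ ( id ) + ( num ) ) $]
Step 6: shift +. Stack=[( E +] ptr=3 lookahead=( remaining=[( id ) + ( num ) ) $]
Step 7: shift (. Stack=[( E + (] ptr=4 lookahead=id remaining=[id ) + ( num ) ) $]
Step 8: shift id. Stack=[( E + ( id] ptr=5 lookahead=) remaining=[) + ( num ) ) $]
Step 9: reduce F->id. Stack=[( E + ( F] ptr=5 lookahead=) remaining=[) + ( num ) ) $]
Step 10: reduce T->F. Stack=[( E + ( T] ptr=5 lookahead=) remaining=[) + ( num ) ) $]
Step 11: reduce E->T. Stack=[( E + ( E] ptr=5 lookahead=) remaining=[) + ( num ) ) $]
Step 12: shift ). Stack=[( E + ( E )] ptr=6 lookahead=+ remaining=[+ ( num ) ) $]
Step 13: reduce F->( E ). Stack=[( E + F] ptr=6 lookahead=+ remaining=[+ ( num ) ) $]
Step 14: reduce T->F. Stack=[( E + T] ptr=6 lookahead=+ remaining=[+ ( num ) ) $]
Step 15: reduce E->E + T. Stack=[( E] ptr=6 lookahead=+ remaining=[+ ( num ) ) $]
Step 16: shift +. Stack=[( E +] ptr=7 lookahead=( remaining=[( num ) ) $]
Step 17: shift (. Stack=[( E + (] ptr=8 lookahead=num remaining=[num ) ) $]
Step 18: shift num. Stack=[( E + ( num] ptr=9 lookahead=) remaining=[) ) $]
Step 19: reduce F->num. Stack=[( E + ( F] ptr=9 lookahead=) remaining=[) ) $]
Step 20: reduce T->F. Stack=[( E + ( T] ptr=9 lookahead=) remaining=[) ) $]
Step 21: reduce E->T. Stack=[( E + ( E] ptr=9 lookahead=) remaining=[) ) $]
Step 22: shift ). Stack=[( E + ( E )] ptr=10 lookahead=) remaining=[) $]
Step 23: reduce F->( E ). Stack=[( E + F] ptr=10 lookahead=) remaining=[) $]
Step 24: reduce T->F. Stack=[( E + T] ptr=10 lookahead=) remaining=[) $]
Step 25: reduce E->E + T. Stack=[( E] ptr=10 lookahead=) remaining=[) $]
Step 26: shift ). Stack=[( E )] ptr=11 lookahead=$ remaining=[$]
Step 27: reduce F->( E ). Stack=[F] ptr=11 lookahead=$ remaining=[$]
Step 28: reduce T->F. Stack=[T] ptr=11 lookahead=$ remaining=[$]
Step 29: reduce E->T. Stack=[E] ptr=11 lookahead=$ remaining=[$]
Step 30: accept. Stack=[E] ptr=11 lookahead=$ remaining=[$]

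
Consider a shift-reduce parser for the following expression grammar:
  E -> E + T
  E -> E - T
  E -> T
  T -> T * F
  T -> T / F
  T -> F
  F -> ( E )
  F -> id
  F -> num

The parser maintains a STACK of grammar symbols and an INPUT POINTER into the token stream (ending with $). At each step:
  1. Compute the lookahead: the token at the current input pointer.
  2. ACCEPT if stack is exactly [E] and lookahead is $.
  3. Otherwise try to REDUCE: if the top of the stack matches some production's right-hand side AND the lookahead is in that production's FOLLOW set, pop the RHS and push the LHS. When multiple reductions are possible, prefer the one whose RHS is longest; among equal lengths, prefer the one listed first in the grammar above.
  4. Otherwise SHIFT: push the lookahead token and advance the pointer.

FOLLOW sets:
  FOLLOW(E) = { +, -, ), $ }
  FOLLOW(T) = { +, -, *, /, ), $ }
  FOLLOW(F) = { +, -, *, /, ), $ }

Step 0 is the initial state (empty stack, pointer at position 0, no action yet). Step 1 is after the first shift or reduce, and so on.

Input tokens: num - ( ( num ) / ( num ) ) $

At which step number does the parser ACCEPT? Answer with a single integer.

Step 1: shift num. Stack=[num] ptr=1 lookahead=- remaining=[- ( ( num ) / ( num ) ) $]
Step 2: reduce F->num. Stack=[F] ptr=1 lookahead=- remaining=[- ( ( num ) / ( num ) ) $]
Step 3: reduce T->F. Stack=[T] ptr=1 lookahead=- remaining=[- ( ( num ) / ( num ) ) $]
Step 4: reduce E->T. Stack=[E] ptr=1 lookahead=- remaining=[- ( ( num ) / ( num ) ) $]
Step 5: shift -. Stack=[E -] ptr=2 lookahead=( remaining=[( ( num ) / ( num ) ) $]
Step 6: shift (. Stack=[E - (] ptr=3 lookahead=( remaining=[( num ) / ( num ) ) $]
Step 7: shift (. Stack=[E - ( (] ptr=4 lookahead=num remaining=[num ) / ( num ) ) $]
Step 8: shift num. Stack=[E - ( ( num] ptr=5 lookahead=) remaining=[) / ( num ) ) $]
Step 9: reduce F->num. Stack=[E - ( ( F] ptr=5 lookahead=) remaining=[) / ( num ) ) $]
Step 10: reduce T->F. Stack=[E - ( ( T] ptr=5 lookahead=) remaining=[) / ( num ) ) $]
Step 11: reduce E->T. Stack=[E - ( ( E] ptr=5 lookahead=) remaining=[) / ( num ) ) $]
Step 12: shift ). Stack=[E - ( ( E )] ptr=6 lookahead=/ remaining=[/ ( num ) ) $]
Step 13: reduce F->( E ). Stack=[E - ( F] ptr=6 lookahead=/ remaining=[/ ( num ) ) $]
Step 14: reduce T->F. Stack=[E - ( T] ptr=6 lookahead=/ remaining=[/ ( num ) ) $]
Step 15: shift /. Stack=[E - ( T /] ptr=7 lookahead=( remaining=[( num ) ) $]
Step 16: shift (. Stack=[E - ( T / (] ptr=8 lookahead=num remaining=[num ) ) $]
Step 17: shift num. Stack=[E - ( T / ( num] ptr=9 lookahead=) remaining=[) ) $]
Step 18: reduce F->num. Stack=[E - ( T / ( F] ptr=9 lookahead=) remaining=[) ) $]
Step 19: reduce T->F. Stack=[E - ( T / ( T] ptr=9 lookahead=) remaining=[) ) $]
Step 20: reduce E->T. Stack=[E - ( T / ( E] ptr=9 lookahead=) remaining=[) ) $]
Step 21: shift ). Stack=[E - ( T / ( E )] ptr=10 lookahead=) remaining=[) $]
Step 22: reduce F->( E ). Stack=[E - ( T / F] ptr=10 lookahead=) remaining=[) $]
Step 23: reduce T->T / F. Stack=[E - ( T] ptr=10 lookahead=) remaining=[) $]
Step 24: reduce E->T. Stack=[E - ( E] ptr=10 lookahead=) remaining=[) $]
Step 25: shift ). Stack=[E - ( E )] ptr=11 lookahead=$ remaining=[$]
Step 26: reduce F->( E ). Stack=[E - F] ptr=11 lookahead=$ remaining=[$]
Step 27: reduce T->F. Stack=[E - T] ptr=11 lookahead=$ remaining=[$]
Step 28: reduce E->E - T. Stack=[E] ptr=11 lookahead=$ remaining=[$]
Step 29: accept. Stack=[E] ptr=11 lookahead=$ remaining=[$]

Answer: 29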